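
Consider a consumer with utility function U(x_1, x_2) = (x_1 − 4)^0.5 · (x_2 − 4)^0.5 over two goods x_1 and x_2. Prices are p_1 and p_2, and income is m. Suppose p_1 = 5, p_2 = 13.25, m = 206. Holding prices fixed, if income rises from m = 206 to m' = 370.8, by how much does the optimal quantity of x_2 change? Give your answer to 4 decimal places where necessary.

Δx_2* = 6.2189

Let x_1' = x_1−4, x_2' = x_2−4. MRS = x_2'/x_1' = p_1/p_2.
Substituting into the budget: x_1* = 4 + 0.5·(m − 4·p_1 − 4·p_2)/p_1, and x_2* = 4 + 0.5·(…)/p_2.
Discretionary income = 206 − 4·5 − 4·13.25 = 133; x_2* = 4 + 0.5·133/13.25 = 9.0189.
At m' = 370.8: x_2* = 15.2377. Change: 15.2377 − 9.0189 = 6.2189.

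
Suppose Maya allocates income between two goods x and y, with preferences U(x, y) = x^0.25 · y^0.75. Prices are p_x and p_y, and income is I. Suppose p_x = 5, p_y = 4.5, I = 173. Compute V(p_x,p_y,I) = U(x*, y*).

Tangency: MRS = (1/3)·y/x = p_x/p_y.
Rearranging, p_y·y = 3·p_x·x. Substituting into the budget gives p_x·x·(1 + 3) = I.
Demand: x*(p_x,p_y,I) = 0.25·I/p_x and y* = 0.75·I/p_y.
At p_x=5, p_y=4.5, I=173: x* = 0.25·173/5 = 8.65, y* = 28.8333.
Utility at the optimum: U(8.65, 28.8333) = 21.3391.

V = 21.3391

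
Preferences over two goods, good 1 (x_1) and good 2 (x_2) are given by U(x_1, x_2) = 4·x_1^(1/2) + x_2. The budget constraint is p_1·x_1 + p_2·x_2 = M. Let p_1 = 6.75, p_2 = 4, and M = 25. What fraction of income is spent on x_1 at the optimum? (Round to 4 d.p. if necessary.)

share on x_1 = 0.3793

Solve: √x_1 = 2·p_2/p_1, so x_1*(p_1,p_2) = (2·p_2/p_1)², and x_2* = (M − p_1·x_1*)/p_2.
Plugging in: x_1* = (2·4/6.75)² = 1.4047, x_2* = 3.8796.
Expenditure on x_1: 6.75·1.4047 = 9.4815; share = 0.3793.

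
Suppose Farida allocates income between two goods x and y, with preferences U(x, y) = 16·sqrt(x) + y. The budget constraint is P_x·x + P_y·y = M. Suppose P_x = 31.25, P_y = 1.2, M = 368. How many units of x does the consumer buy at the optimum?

Plugging in: x* = (8·1.2/31.25)² = 0.0944.

x* = 0.0944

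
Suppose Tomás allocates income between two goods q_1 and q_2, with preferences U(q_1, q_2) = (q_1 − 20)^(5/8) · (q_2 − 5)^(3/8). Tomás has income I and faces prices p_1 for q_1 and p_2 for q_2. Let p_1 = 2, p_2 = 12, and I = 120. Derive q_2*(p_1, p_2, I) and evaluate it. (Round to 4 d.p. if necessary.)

MRS = (5/3)·(q_2−5)/(q_1−20). Tangency with p_1/p_2 gives q_2−5 = (3/5)·(p_1/p_2)·(q_1−20).
After buying the subsistence bundle (20, 5), a share 0.625 of the remaining income goes to q_1: q_1* = 20 + 0.625·(I − 20p_1 − 5p_2)/p_1.
Discretionary income = 120 − 20·2 − 5·12 = 20; q_2* = 5 + 0.375·20/12 = 5.625.

q_2* = 5.625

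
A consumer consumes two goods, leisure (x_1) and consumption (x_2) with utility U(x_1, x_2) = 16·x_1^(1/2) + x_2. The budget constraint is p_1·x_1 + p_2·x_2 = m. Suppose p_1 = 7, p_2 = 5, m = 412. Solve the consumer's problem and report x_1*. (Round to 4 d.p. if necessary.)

MU_x_1 = 8/√x_1, MU_x_2 = 1. Tangency: 8/√x_1 = p_1/p_2.
Solve: √x_1 = 8·p_2/p_1, so x_1*(p_1,p_2) = (8·p_2/p_1)², and x_2* = (m − p_1·x_1*)/p_2.
Plugging in: x_1* = (8·5/7)² = 32.6531.

x_1* = 32.6531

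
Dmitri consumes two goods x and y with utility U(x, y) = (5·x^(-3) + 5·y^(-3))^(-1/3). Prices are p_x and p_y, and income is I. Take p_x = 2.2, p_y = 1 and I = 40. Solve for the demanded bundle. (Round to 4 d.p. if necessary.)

From the CES first-order condition, (y/x)^(4) = p_x/p_y.
Hence y/x = (p_x/p_y)^(1/(4)), i.e. raised to the 0.25 power.
Substitute y = (y/x)·x into the budget: x* = I/(p_x + p_y·(y/x)).
Numerically y/x = 1.217883, so x* = 40/(2.2 + 1·1.217883) = 11.7031 and y* = 1.217883·11.7031 = 14.2531.

x* = 11.7031, y* = 14.2531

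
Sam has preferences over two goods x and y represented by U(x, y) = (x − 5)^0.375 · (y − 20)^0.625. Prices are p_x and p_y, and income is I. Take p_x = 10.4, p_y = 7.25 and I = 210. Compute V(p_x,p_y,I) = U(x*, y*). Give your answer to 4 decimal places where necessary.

V = 0.8082

This is Cobb-Douglas in (x−5, y−20): tangency gives 0.375·p_y·(y−20) = 0.625·p_x·(x−5).
After buying the subsistence bundle (5, 20), a share 0.375 of the remaining income goes to x: x* = 5 + 0.375·(I − 5p_x − 20p_y)/p_x.
Discretionary income = 210 − 5·10.4 − 20·7.25 = 13; x* = 5 + 0.375·13/10.4 = 5.4688; y* = 20 + 0.625·13/7.25 = 21.1207.
Utility at the optimum: U(5.4688, 21.1207) = 0.8082.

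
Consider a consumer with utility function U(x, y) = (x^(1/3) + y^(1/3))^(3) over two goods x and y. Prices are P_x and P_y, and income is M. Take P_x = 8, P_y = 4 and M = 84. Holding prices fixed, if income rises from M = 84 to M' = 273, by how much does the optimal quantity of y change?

MU_x ∝ x^(-2/3), MU_y ∝ y^(-2/3), so MRS = (y/x)^(2/3) = P_x/P_y.
Hence y/x = (P_x/P_y)^(1/(2/3)), i.e. raised to the 1.5 power.
With the ratio pinned down, the budget gives x* = M/(P_x + P_y·(y/x)) and y* = (y/x)·x*.
Numerically y/x = 2.828427, so x* = 84/(8 + 4·2.828427) = 4.3492 and y* = 2.828427·4.3492 = 12.3015.
At M' = 273: y* = 39.9799. Change: 39.9799 − 12.3015 = 27.6784.

Δy* = 27.6784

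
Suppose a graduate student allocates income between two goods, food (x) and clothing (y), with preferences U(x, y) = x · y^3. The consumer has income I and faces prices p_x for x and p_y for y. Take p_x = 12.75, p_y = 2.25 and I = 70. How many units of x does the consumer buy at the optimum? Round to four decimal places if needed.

Demand: x*(p_x,p_y,I) = 0.25·I/p_x and y* = 0.75·I/p_y.
At p_x=12.75, p_y=2.25, I=70: x* = 0.25·70/12.75 = 1.3725.

x* = 1.3725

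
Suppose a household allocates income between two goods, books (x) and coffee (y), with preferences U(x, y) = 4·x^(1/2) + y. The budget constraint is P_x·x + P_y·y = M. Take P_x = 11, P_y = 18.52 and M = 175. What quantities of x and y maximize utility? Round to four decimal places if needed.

Plugging in: x* = (2·18.52/11)² = 11.3385, y* = 2.7147.

x* = 11.3385, y* = 2.7147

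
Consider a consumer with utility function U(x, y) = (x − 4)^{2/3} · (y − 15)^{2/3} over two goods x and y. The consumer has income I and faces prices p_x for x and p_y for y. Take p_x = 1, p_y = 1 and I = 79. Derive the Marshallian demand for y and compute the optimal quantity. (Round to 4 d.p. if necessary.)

Discretionary income = 79 − 4·1 − 15·1 = 60; y* = 15 + 0.5·60/1 = 45.

y* = 45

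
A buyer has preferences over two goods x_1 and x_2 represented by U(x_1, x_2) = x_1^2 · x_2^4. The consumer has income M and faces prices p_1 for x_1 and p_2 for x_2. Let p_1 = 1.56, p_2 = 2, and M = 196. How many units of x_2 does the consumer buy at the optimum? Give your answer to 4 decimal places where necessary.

The MRS is (1/2)·x_2/x_1. Set MRS = p_1/p_2.
So 2·p_2·x_2 = 4·p_1·x_1; combined with the budget, a share 1/3 of income goes to x_1.
Demand: x_1*(p_1,p_2,M) = 1/3·M/p_1 and x_2* = 2/3·M/p_2.
At p_1=1.56, p_2=2, M=196: x_2* = 2/3·196/2 = 65.3333.

x_2* = 65.3333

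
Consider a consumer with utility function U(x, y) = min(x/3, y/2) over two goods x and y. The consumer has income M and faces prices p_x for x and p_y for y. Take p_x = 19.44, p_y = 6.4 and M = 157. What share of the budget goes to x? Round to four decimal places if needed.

share on x = 0.82

Leontief preferences: the optimum is at the kink where x/3 = y/2, i.e. y = (2/3)·x.
Budget: p_x·x + p_y·(2/3)·x = M, so (3·p_x + 2·p_y)·x = 3·M.
Demand: x*(p_x,p_y,M) = 3·M/(3·p_x + 2·p_y), y* = 2·M/(3·p_x + 2·p_y).
Here 3·19.44 + 2·6.4 = 71.12, giving x* = 6.6226 and y* = 4.4151.
Expenditure on x: 19.44·6.6226 = 128.7435; share = 0.82.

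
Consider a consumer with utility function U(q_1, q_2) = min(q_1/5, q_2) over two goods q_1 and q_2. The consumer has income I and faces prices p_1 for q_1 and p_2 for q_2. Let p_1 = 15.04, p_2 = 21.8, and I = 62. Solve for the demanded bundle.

q_1* = 3.1959, q_2* = 0.6392

Demand: q_1*(p_1,p_2,I) = 5·I/(5·p_1 + p_2), q_2* = I/(5·p_1 + p_2).
Here 5·15.04 + 21.8 = 97, giving q_1* = 3.1959 and q_2* = 0.6392.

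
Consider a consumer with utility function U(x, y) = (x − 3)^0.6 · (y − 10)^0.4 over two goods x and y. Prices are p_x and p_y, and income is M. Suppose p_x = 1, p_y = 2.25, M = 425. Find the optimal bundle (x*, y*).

Let x' = x−3, y' = y−10. MRS = (3/2)·y'/x' = p_x/p_y.
After buying the subsistence bundle (3, 10), a share 0.6 of the remaining income goes to x: x* = 3 + 0.6·(M − 3p_x − 10p_y)/p_x.
Discretionary income = 425 − 3·1 − 10·2.25 = 399.5; x* = 3 + 0.6·399.5/1 = 242.7; y* = 10 + 0.4·399.5/2.25 = 81.0222.

x* = 242.7, y* = 81.0222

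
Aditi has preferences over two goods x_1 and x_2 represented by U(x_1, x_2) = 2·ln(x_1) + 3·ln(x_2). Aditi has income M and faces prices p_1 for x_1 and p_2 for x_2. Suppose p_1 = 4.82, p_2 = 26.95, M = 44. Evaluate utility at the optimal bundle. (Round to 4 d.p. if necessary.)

V = 2.5284

Tangency: MRS = (2/3)·x_2/x_1 = p_1/p_2.
Rearranging, p_2·x_2 = (3/2)·p_1·x_1. Substituting into the budget gives p_1·x_1·(1 + (3/2)) = M.
Demand: x_1*(p_1,p_2,M) = 0.4·M/p_1 and x_2* = 0.6·M/p_2.
At p_1=4.82, p_2=26.95, M=44: x_1* = 0.4·44/4.82 = 3.6515, x_2* = 0.9796.
Utility at the optimum: U(3.6515, 0.9796) = 2.5284.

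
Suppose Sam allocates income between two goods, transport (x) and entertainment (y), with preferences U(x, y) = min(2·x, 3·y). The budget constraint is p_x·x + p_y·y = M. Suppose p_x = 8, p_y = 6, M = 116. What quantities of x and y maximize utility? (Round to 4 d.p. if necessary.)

With perfect complements, no substitution: consume in ratio x:y = 3:2.
Budget: p_x·x + p_y·(2/3)·x = M, so (3·p_x + 2·p_y)·x = 3·M.
Demand: x*(p_x,p_y,M) = 3·M/(3·p_x + 2·p_y), y* = 2·M/(3·p_x + 2·p_y).
Here 3·8 + 2·6 = 36, giving x* = 9.6667 and y* = 6.4444.

x* = 9.6667, y* = 6.4444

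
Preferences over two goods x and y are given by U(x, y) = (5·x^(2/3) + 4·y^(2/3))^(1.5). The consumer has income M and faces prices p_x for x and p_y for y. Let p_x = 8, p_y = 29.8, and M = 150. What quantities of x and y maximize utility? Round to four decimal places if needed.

MU_x ∝ 5·x^(-1/3), MU_y ∝ 4·y^(-1/3), so MRS = (5/4)·(y/x)^(1/3) = p_x/p_y.
Solve for the ratio: y/x = [(4/5)·p_x/p_y]^(3).
Substitute y = (y/x)·x into the budget: x* = M/(p_x + p_y·(y/x)).
Numerically y/x = 0.009906, so x* = 150/(8 + 29.8·0.009906) = 18.0828 and y* = 0.009906·18.0828 = 0.1791.

x* = 18.0828, y* = 0.1791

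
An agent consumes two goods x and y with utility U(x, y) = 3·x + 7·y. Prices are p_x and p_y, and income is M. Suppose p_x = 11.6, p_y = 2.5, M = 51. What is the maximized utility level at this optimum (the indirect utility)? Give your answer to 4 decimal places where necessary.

Perfect substitutes: compare marginal utility per dollar. 3/p_x vs 7/p_y → 0.2586 vs 2.8.
y gives more utility per dollar, so spend all income on y: y* = M/p_y, x* = 0.
Numerically: x* = 0, y* = 20.4.
Utility at the optimum: U(0, 20.4) = 142.8.

V = 142.8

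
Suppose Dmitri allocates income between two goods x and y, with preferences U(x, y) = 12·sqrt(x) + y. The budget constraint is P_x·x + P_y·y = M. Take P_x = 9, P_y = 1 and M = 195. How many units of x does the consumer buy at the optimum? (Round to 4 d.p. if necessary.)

x* = 0.4444

Set MRS = P_x/P_y: 6·x^(−1/2) = P_x/P_y.
Solve: √x = 6·P_y/P_x, so x*(P_x,P_y) = (6·P_y/P_x)², and y* = (M − P_x·x*)/P_y.
Plugging in: x* = (6·1/9)² = 0.4444.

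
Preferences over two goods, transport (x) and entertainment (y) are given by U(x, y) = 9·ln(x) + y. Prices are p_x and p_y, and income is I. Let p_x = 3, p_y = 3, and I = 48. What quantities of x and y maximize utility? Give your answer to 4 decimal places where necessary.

Set MRS = p_x/p_y: (9/x)/1 = p_x/p_y.
So x*(p_x,p_y) = 9·p_y/p_x, independent of income; and y* = (I − 9·p_y)/p_y.
At the given prices: x* = 9·3/3 = 9, and y* = 7.

x* = 9, y* = 7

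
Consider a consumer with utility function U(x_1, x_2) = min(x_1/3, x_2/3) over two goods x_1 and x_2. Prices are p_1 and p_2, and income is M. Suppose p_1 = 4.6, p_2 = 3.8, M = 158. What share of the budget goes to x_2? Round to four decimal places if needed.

Here 3·4.6 + 3·3.8 = 25.2, giving x_1* = 18.8095 and x_2* = 18.8095.
Expenditure on x_2: 3.8·18.8095 = 71.4762; share = 0.4524.

share on x_2 = 0.4524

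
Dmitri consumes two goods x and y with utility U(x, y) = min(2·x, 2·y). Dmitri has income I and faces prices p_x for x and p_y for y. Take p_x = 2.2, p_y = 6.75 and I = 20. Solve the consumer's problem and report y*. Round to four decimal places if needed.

With perfect complements, no substitution: consume in ratio x:y = 2:2.
Budget: p_x·x + p_y·x = I, so (2·p_x + 2·p_y)·x = 2·I.
Demand: x*(p_x,p_y,I) = 2·I/(2·p_x + 2·p_y), y* = 2·I/(2·p_x + 2·p_y).
Here 2·2.2 + 2·6.75 = 17.9, giving y* = 2.2346.

y* = 2.2346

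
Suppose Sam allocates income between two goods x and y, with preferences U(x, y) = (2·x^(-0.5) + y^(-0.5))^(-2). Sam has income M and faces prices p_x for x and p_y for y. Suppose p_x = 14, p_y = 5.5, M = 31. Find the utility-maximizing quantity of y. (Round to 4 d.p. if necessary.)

y* = 1.7795

From the CES first-order condition, 2·(y/x)^(1.5) = p_x/p_y.
Hence y/x = ((1/2)·p_x/p_y)^(1/(1.5)), i.e. raised to the 2/3 power.
Substitute y = (y/x)·x into the budget: x* = M/(p_x + p_y·(y/x)).
Numerically y/x = 1.17442, so x* = 31/(14 + 5.5·1.17442) = 1.5152 and y* = 1.17442·1.5152 = 1.7795.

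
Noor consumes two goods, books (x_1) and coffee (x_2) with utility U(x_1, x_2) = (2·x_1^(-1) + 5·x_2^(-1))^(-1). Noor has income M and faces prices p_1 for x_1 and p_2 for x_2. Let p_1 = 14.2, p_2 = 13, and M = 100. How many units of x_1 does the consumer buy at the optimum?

x_1* = 2.8025

From the CES first-order condition, (2/5)·(x_2/x_1)^(2) = p_1/p_2.
Hence x_2/x_1 = ((5/2)·p_1/p_2)^(1/(2)), i.e. raised to the 0.5 power.
With the ratio pinned down, the budget gives x_1* = M/(p_1 + p_2·(x_2/x_1)) and x_2* = (x_2/x_1)·x_1*.
Numerically x_2/x_1 = 1.652504, so x_1* = 100/(14.2 + 13·1.652504) = 2.8025.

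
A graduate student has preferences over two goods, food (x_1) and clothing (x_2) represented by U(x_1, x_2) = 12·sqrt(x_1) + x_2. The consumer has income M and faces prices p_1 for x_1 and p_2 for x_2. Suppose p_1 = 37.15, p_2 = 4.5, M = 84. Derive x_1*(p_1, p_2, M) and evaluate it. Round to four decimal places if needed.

x_1* = 0.5282

Solve: √x_1 = 6·p_2/p_1, so x_1*(p_1,p_2) = (6·p_2/p_1)², and x_2* = (M − p_1·x_1*)/p_2.
Plugging in: x_1* = (6·4.5/37.15)² = 0.5282.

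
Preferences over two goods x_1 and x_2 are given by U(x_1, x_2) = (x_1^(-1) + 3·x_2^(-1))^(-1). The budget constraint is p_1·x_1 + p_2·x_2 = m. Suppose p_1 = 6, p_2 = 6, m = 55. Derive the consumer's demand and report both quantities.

x_1* = 3.3552, x_2* = 5.8114

MU_x_1 ∝ x_1^(-2), MU_x_2 ∝ 3·x_2^(-2), so MRS = (1/3)·(x_2/x_1)^(2) = p_1/p_2.
Hence x_2/x_1 = (3·p_1/p_2)^(1/(2)), i.e. raised to the 0.5 power.
With the ratio pinned down, the budget gives x_1* = m/(p_1 + p_2·(x_2/x_1)) and x_2* = (x_2/x_1)·x_1*.
Numerically x_2/x_1 = 1.732051, so x_1* = 55/(6 + 6·1.732051) = 3.3552 and x_2* = 1.732051·3.3552 = 5.8114.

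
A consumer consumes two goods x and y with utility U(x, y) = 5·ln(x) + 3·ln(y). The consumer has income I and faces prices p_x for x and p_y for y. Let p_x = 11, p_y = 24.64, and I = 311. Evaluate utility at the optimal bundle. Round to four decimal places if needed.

V = 19.0232

Tangency: MRS = (5/3)·y/x = p_x/p_y.
So 5·p_y·y = 3·p_x·x; combined with the budget, a share 0.625 of income goes to x.
Demand: x*(p_x,p_y,I) = 0.625·I/p_x and y* = 0.375·I/p_y.
At p_x=11, p_y=24.64, I=311: x* = 0.625·311/11 = 17.6705, y* = 4.7332.
Utility at the optimum: U(17.6705, 4.7332) = 19.0232.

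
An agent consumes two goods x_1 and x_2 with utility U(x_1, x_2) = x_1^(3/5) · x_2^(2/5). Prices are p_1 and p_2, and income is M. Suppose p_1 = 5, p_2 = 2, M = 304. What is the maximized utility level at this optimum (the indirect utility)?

V = 44.7501

MU_x_1/MU_x_2 = (0.6·x_2)/(0.4·x_1); tangency sets this equal to p_1/p_2.
Rearranging, p_2·x_2 = (2/3)·p_1·x_1. Substituting into the budget gives p_1·x_1·(1 + (2/3)) = M.
Demand: x_1*(p_1,p_2,M) = 0.6·M/p_1 and x_2* = 0.4·M/p_2.
At p_1=5, p_2=2, M=304: x_1* = 0.6·304/5 = 36.48, x_2* = 60.8.
Utility at the optimum: U(36.48, 60.8) = 44.7501.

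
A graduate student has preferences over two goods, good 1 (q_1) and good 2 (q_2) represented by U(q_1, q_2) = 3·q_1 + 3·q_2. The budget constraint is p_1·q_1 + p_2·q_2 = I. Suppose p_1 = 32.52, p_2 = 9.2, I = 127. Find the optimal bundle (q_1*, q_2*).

Linear utility — the consumer picks whichever good has higher MU/price: 3/32.52 = 0.0923 vs 3/9.2 = 0.3261.
q_2 gives more utility per dollar, so spend all income on q_2: q_2* = I/p_2, q_1* = 0.
Numerically: q_1* = 0, q_2* = 13.8043.

q_1* = 0, q_2* = 13.8043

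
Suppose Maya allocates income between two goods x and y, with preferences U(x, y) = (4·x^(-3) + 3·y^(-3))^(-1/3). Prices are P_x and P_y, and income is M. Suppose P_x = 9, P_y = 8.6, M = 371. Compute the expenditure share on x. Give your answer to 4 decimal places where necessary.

share on x = 0.5265

From the CES first-order condition, (4/3)·(y/x)^(4) = P_x/P_y.
Hence y/x = ((3/4)·P_x/P_y)^(1/(4)), i.e. raised to the 0.25 power.
With the ratio pinned down, the budget gives x* = M/(P_x + P_y·(y/x)) and y* = (y/x)·x*.
Numerically y/x = 0.941242, so x* = 371/(9 + 8.6·0.941242) = 21.7027 and y* = 0.941242·21.7027 = 20.4275.
Expenditure on x: 9·21.7027 = 195.3239; share = 0.5265.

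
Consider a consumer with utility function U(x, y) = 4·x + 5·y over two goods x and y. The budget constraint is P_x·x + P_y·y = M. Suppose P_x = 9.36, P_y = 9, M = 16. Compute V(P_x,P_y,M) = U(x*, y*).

V = 8.8889

Linear utility — the consumer picks whichever good has higher MU/price: 4/9.36 = 0.4274 vs 5/9 = 0.5556.
y gives more utility per dollar, so spend all income on y: y* = M/P_y, x* = 0.
Numerically: x* = 0, y* = 1.7778.
Utility at the optimum: U(0, 1.7778) = 8.8889.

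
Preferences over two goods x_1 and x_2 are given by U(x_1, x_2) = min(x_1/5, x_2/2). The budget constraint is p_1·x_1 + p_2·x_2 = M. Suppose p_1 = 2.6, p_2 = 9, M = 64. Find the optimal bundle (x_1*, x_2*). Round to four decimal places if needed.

With perfect complements, no substitution: consume in ratio x_1:x_2 = 5:2.
Budget: p_1·x_1 + p_2·(2/5)·x_1 = M, so (5·p_1 + 2·p_2)·x_1 = 5·M.
Demand: x_1*(p_1,p_2,M) = 5·M/(5·p_1 + 2·p_2), x_2* = 2·M/(5·p_1 + 2·p_2).
Here 5·2.6 + 2·9 = 31, giving x_1* = 10.3226 and x_2* = 4.129.

x_1* = 10.3226, x_2* = 4.129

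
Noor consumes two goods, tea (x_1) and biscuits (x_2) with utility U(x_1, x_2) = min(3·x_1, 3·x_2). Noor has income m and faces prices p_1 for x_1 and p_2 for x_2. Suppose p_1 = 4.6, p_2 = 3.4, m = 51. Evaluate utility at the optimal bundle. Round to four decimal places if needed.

V = 19.125

Leontief preferences: the optimum is at the kink where x_1/3 = x_2/3, i.e. x_2 = x_1.
Budget: p_1·x_1 + p_2·x_1 = m, so (3·p_1 + 3·p_2)·x_1 = 3·m.
Demand: x_1*(p_1,p_2,m) = 3·m/(3·p_1 + 3·p_2), x_2* = 3·m/(3·p_1 + 3·p_2).
Here 3·4.6 + 3·3.4 = 24, giving x_1* = 6.375 and x_2* = 6.375.
Utility at the optimum: U(6.375, 6.375) = 19.125.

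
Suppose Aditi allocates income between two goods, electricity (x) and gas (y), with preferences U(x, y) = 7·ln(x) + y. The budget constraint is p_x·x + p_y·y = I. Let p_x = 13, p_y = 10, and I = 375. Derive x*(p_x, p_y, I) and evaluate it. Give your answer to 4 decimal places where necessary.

At the given prices: x* = 7·10/13 = 5.3846.

x* = 5.3846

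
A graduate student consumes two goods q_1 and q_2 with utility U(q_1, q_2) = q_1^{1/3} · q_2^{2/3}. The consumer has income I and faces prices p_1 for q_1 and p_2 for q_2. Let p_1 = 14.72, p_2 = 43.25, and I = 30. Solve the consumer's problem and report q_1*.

The MRS is (1/2)·q_2/q_1. Set MRS = p_1/p_2.
So 1/3·p_2·q_2 = 2/3·p_1·q_1; combined with the budget, a share 1/3 of income goes to q_1.
Demand: q_1*(p_1,p_2,I) = 1/3·I/p_1 and q_2* = 2/3·I/p_2.
At p_1=14.72, p_2=43.25, I=30: q_1* = 1/3·30/14.72 = 0.6793.

q_1* = 0.6793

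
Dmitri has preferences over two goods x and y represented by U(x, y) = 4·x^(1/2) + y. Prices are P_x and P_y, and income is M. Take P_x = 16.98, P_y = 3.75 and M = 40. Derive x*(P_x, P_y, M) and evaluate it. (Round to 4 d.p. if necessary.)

Set MRS = P_x/P_y: 2·x^(−1/2) = P_x/P_y.
Thus x* = (2·P_y/P_x)² — independent of M — with the rest of income spent on y.
Plugging in: x* = (2·3.75/16.98)² = 0.1951.

x* = 0.1951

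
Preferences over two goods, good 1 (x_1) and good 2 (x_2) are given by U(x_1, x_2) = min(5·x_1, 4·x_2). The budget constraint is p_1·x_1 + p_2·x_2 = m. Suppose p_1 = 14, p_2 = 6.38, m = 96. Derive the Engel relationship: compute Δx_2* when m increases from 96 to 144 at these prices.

Δx_2* = 2.7304

Here 4·14 + 5·6.38 = 87.9, giving x_2* = 5.4608.
At m' = 144: x_2* = 8.1911. Change: 8.1911 − 5.4608 = 2.7304.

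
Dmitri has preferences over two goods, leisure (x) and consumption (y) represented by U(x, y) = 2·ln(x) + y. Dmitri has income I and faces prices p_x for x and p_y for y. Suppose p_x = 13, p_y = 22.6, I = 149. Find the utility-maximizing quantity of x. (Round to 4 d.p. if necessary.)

MU_x = 2/x, MU_y = 1. Tangency: 2/x = p_x/p_y.
So x*(p_x,p_y) = 2·p_y/p_x, independent of income; and y* = (I − 2·p_y)/p_y.
At the given prices: x* = 2·22.6/13 = 3.4769.

x* = 3.4769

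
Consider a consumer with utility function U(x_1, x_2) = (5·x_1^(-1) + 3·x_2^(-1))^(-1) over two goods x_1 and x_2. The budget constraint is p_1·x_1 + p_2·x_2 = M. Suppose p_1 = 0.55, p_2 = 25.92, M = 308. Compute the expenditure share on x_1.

share on x_1 = 0.1583

With the ratio pinned down, the budget gives x_1* = M/(p_1 + p_2·(x_2/x_1)) and x_2* = (x_2/x_1)·x_1*.
Numerically x_2/x_1 = 0.112834, so x_1* = 308/(0.55 + 25.92·0.112834) = 88.6419 and x_2* = 0.112834·88.6419 = 10.0018.
Expenditure on x_1: 0.55·88.6419 = 48.7531; share = 0.1583.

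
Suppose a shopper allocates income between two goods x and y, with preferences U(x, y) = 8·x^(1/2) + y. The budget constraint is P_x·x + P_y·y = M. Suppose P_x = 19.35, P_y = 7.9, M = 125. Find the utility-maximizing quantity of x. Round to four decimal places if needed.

x* = 2.6669

Utility is quasi-linear in y; the FOC for x is 4/√x = P_x/P_y.
Solve: √x = 4·P_y/P_x, so x*(P_x,P_y) = (4·P_y/P_x)², and y* = (M − P_x·x*)/P_y.
Plugging in: x* = (4·7.9/19.35)² = 2.6669.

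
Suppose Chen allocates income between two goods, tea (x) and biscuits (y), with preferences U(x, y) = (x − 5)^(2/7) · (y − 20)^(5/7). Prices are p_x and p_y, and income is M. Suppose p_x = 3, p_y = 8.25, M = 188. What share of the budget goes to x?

Let x' = x−5, y' = y−20. MRS = (2/5)·y'/x' = p_x/p_y.
Substituting into the budget: x* = 5 + 2/7·(M − 5·p_x − 20·p_y)/p_x, and y* = 20 + 5/7·(…)/p_y.
Discretionary income = 188 − 5·3 − 20·8.25 = 8; x* = 5 + 2/7·8/3 = 5.7619; y* = 20 + 5/7·8/8.25 = 20.6926.
Expenditure on x: 3·5.7619 = 17.2857; share = 0.0919.

share on x = 0.0919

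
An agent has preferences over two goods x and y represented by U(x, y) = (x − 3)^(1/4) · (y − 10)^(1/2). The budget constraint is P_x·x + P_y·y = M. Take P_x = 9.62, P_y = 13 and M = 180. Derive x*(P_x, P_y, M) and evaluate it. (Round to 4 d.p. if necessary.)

Substituting into the budget: x* = 3 + 1/3·(M − 3·P_x − 10·P_y)/P_x, and y* = 10 + 2/3·(…)/P_y.
Discretionary income = 180 − 3·9.62 − 10·13 = 21.14; x* = 3 + 1/3·21.14/9.62 = 3.7325.

x* = 3.7325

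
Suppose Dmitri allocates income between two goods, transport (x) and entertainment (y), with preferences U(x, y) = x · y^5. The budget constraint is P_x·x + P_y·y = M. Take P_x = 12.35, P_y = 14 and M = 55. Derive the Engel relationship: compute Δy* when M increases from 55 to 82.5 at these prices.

The MRS is (1/5)·y/x. Set MRS = P_x/P_y.
So P_y·y = 5·P_x·x; combined with the budget, a share 1/6 of income goes to x.
Demand: x*(P_x,P_y,M) = 1/6·M/P_x and y* = 5/6·M/P_y.
At P_x=12.35, P_y=14, M=55: y* = 5/6·55/14 = 3.2738.
At M' = 82.5: y* = 4.9107. Change: 4.9107 − 3.2738 = 1.6369.

Δy* = 1.6369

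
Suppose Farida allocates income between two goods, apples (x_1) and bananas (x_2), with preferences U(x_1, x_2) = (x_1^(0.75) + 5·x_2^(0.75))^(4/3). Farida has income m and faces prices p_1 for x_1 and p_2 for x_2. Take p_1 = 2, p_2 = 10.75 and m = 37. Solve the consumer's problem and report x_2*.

x_2* = 2.7569

Numerically x_2/x_1 = 0.748801, so x_1* = 37/(2 + 10.75·0.748801) = 3.6817 and x_2* = 0.748801·3.6817 = 2.7569.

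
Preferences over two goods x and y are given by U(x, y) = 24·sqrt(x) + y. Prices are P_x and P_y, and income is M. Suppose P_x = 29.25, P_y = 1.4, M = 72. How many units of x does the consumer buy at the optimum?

x* = 0.3299

Utility is quasi-linear in y; the FOC for x is 12/√x = P_x/P_y.
Solve: √x = 12·P_y/P_x, so x*(P_x,P_y) = (12·P_y/P_x)², and y* = (M − P_x·x*)/P_y.
Plugging in: x* = (12·1.4/29.25)² = 0.3299.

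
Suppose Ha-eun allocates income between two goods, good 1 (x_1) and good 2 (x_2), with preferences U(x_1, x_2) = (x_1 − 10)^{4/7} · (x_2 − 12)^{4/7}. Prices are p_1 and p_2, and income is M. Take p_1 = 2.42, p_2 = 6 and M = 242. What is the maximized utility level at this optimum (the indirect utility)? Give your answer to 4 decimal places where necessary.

V = 29.1642

This is Cobb-Douglas in (x_1−10, x_2−12): tangency gives 4/7·p_2·(x_2−12) = 4/7·p_1·(x_1−10).
After buying the subsistence bundle (10, 12), a share 0.5 of the remaining income goes to x_1: x_1* = 10 + 0.5·(M − 10p_1 − 12p_2)/p_1.
Discretionary income = 242 − 10·2.42 − 12·6 = 145.8; x_1* = 10 + 0.5·145.8/2.42 = 40.124; x_2* = 12 + 0.5·145.8/6 = 24.15.
Utility at the optimum: U(40.124, 24.15) = 29.1642.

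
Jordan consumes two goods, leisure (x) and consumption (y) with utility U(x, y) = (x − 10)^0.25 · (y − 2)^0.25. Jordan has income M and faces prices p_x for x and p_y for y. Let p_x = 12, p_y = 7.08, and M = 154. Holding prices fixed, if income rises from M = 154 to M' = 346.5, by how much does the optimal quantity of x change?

Δx* = 8.0208

MRS = (y−2)/(x−10). Tangency with p_x/p_y gives y−2 = (p_x/p_y)·(x−10).
Substituting into the budget: x* = 10 + 0.5·(M − 10·p_x − 2·p_y)/p_x, and y* = 2 + 0.5·(…)/p_y.
Discretionary income = 154 − 10·12 − 2·7.08 = 19.84; x* = 10 + 0.5·19.84/12 = 10.8267.
At M' = 346.5: x* = 18.8475. Change: 18.8475 − 10.8267 = 8.0208.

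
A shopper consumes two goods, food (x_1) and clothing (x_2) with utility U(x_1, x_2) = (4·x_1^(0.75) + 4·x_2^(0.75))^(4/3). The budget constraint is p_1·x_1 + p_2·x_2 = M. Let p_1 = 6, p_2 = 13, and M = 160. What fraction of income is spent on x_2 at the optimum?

share on x_2 = 0.0895

MRS = MU_x_1/MU_x_2 = (x_2/x_1)^(0.25). Set equal to p_1/p_2.
Hence x_2/x_1 = (p_1/p_2)^(1/(0.25)), i.e. raised to the 4 power.
With the ratio pinned down, the budget gives x_1* = M/(p_1 + p_2·(x_2/x_1)) and x_2* = (x_2/x_1)·x_1*.
Numerically x_2/x_1 = 0.045377, so x_1* = 160/(6 + 13·0.045377) = 24.2796 and x_2* = 0.045377·24.2796 = 1.1017.
Expenditure on x_2: 13·1.1017 = 14.3224; share = 0.0895.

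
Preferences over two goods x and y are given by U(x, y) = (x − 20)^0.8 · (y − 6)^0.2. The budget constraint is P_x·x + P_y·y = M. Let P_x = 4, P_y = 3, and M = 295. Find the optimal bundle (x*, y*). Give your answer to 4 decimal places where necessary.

Let x' = x−20, y' = y−6. MRS = 4·y'/x' = P_x/P_y.
After buying the subsistence bundle (20, 6), a share 0.8 of the remaining income goes to x: x* = 20 + 0.8·(M − 20P_x − 6P_y)/P_x.
Discretionary income = 295 − 20·4 − 6·3 = 197; x* = 20 + 0.8·197/4 = 59.4; y* = 6 + 0.2·197/3 = 19.1333.

x* = 59.4, y* = 19.1333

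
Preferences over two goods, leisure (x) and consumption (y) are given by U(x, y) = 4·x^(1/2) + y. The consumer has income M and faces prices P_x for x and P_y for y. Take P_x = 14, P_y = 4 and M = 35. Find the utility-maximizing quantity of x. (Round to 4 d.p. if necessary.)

MU_x = 2/√x, MU_y = 1. Tangency: 2/√x = P_x/P_y.
Solve: √x = 2·P_y/P_x, so x*(P_x,P_y) = (2·P_y/P_x)², and y* = (M − P_x·x*)/P_y.
Plugging in: x* = (2·4/14)² = 0.3265.

x* = 0.3265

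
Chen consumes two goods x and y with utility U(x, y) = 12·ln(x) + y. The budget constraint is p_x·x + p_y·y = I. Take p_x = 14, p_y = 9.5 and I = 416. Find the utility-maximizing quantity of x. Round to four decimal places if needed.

x* = 8.1429

Set MRS = p_x/p_y: (12/x)/1 = p_x/p_y.
So x*(p_x,p_y) = 12·p_y/p_x, independent of income; and y* = (I − 12·p_y)/p_y.
At the given prices: x* = 12·9.5/14 = 8.1429.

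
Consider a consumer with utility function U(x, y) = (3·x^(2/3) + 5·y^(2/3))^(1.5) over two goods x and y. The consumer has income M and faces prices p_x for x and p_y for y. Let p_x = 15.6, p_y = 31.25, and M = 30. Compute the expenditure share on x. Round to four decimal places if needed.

share on x = 0.4643

MRS = MU_x/MU_y = (3/5)·(y/x)^(1/3). Set equal to p_x/p_y.
Solve for the ratio: y/x = [(5/3)·p_x/p_y]^(3).
Substitute y = (y/x)·x into the budget: x* = M/(p_x + p_y·(y/x)).
Numerically y/x = 0.57593, so x* = 30/(15.6 + 31.25·0.57593) = 0.8929 and y* = 0.57593·0.8929 = 0.5143.
Expenditure on x: 15.6·0.8929 = 13.9295; share = 0.4643.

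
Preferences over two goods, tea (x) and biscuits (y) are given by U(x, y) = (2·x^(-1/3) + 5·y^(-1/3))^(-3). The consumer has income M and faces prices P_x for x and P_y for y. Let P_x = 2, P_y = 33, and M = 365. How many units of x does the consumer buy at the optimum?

Substitute y = (y/x)·x into the budget: x* = M/(P_x + P_y·(y/x)).
Numerically y/x = 0.242852, so x* = 365/(2 + 33·0.242852) = 36.4485.

x* = 36.4485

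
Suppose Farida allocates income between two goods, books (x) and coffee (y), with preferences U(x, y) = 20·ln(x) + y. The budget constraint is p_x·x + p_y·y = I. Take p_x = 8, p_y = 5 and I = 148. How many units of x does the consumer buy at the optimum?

x* = 12.5

MU_x = 20/x, MU_y = 1. Tangency: 20/x = p_x/p_y.
So x*(p_x,p_y) = 20·p_y/p_x, independent of income; and y* = (I − 20·p_y)/p_y.
At the given prices: x* = 20·5/8 = 12.5.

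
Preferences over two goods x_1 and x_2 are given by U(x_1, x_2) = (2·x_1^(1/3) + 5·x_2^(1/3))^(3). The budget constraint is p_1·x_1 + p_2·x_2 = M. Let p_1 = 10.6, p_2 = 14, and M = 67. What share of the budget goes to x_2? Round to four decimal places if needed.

MU_x_1 ∝ 2·x_1^(-2/3), MU_x_2 ∝ 5·x_2^(-2/3), so MRS = (2/5)·(x_2/x_1)^(2/3) = p_1/p_2.
Hence x_2/x_1 = ((5/2)·p_1/p_2)^(1/(2/3)), i.e. raised to the 1.5 power.
With the ratio pinned down, the budget gives x_1* = M/(p_1 + p_2·(x_2/x_1)) and x_2* = (x_2/x_1)·x_1*.
Numerically x_2/x_1 = 2.604215, so x_1* = 67/(10.6 + 14·2.604215) = 1.4237 and x_2* = 2.604215·1.4237 = 3.7077.
Expenditure on x_2: 14·3.7077 = 51.9083; share = 0.7748.

share on x_2 = 0.7748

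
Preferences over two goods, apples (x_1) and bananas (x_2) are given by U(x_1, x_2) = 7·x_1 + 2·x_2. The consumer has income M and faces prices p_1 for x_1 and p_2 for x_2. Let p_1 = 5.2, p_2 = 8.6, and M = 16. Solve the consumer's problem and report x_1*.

x_1* = 3.0769

Linear utility — the consumer picks whichever good has higher MU/price: 7/5.2 = 1.3462 vs 2/8.6 = 0.2326.
x_1 gives more utility per dollar, so spend all income on x_1: x_1* = M/p_1, x_2* = 0.
Numerically: x_1* = 3.0769, x_2* = 0.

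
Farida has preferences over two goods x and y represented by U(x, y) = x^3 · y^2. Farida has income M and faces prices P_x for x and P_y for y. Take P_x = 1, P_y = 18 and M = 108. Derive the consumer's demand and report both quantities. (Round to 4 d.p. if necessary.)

The MRS is (3/2)·y/x. Set MRS = P_x/P_y.
Rearranging, P_y·y = (2/3)·P_x·x. Substituting into the budget gives P_x·x·(1 + (2/3)) = M.
Demand: x*(P_x,P_y,M) = 0.6·M/P_x and y* = 0.4·M/P_y.
At P_x=1, P_y=18, M=108: x* = 0.6·108/1 = 64.8, y* = 2.4.

x* = 64.8, y* = 2.4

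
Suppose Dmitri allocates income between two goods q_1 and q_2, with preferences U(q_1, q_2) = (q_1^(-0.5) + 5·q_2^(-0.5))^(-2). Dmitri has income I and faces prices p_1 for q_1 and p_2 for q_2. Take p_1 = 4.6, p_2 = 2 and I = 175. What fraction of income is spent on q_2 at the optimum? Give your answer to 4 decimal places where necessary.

share on q_2 = 0.689

MRS = MU_q_1/MU_q_2 = (1/5)·(q_2/q_1)^(1.5). Set equal to p_1/p_2.
Solve for the ratio: q_2/q_1 = [5·p_1/p_2]^(2/3).
With the ratio pinned down, the budget gives q_1* = I/(p_1 + p_2·(q_2/q_1)) and q_2* = (q_2/q_1)·q_1*.
Numerically q_2/q_1 = 5.094856, so q_1* = 175/(4.6 + 2·5.094856) = 11.8325 and q_2* = 5.094856·11.8325 = 60.2851.
Expenditure on q_2: 2·60.2851 = 120.5703; share = 0.689.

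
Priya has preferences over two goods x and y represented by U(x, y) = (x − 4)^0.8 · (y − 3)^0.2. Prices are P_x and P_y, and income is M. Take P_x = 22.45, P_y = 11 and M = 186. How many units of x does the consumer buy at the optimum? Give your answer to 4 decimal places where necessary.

x* = 6.2521

This is Cobb-Douglas in (x−4, y−3): tangency gives 0.8·P_y·(y−3) = 0.2·P_x·(x−4).
After buying the subsistence bundle (4, 3), a share 0.8 of the remaining income goes to x: x* = 4 + 0.8·(M − 4P_x − 3P_y)/P_x.
Discretionary income = 186 − 4·22.45 − 3·11 = 63.2; x* = 4 + 0.8·63.2/22.45 = 6.2521.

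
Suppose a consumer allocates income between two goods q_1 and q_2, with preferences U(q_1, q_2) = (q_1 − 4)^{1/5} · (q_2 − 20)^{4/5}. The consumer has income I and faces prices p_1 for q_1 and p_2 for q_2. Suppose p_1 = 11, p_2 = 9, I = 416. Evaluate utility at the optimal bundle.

MRS = (1/4)·(q_2−20)/(q_1−4). Tangency with p_1/p_2 gives q_2−20 = 4·(p_1/p_2)·(q_1−4).
Substituting into the budget: q_1* = 4 + 0.2·(I − 4·p_1 − 20·p_2)/p_1, and q_2* = 20 + 0.8·(…)/p_2.
Discretionary income = 416 − 4·11 − 20·9 = 192; q_1* = 4 + 0.2·192/11 = 7.4909; q_2* = 20 + 0.8·192/9 = 37.0667.
Utility at the optimum: U(7.4909, 37.0667) = 12.4253.

V = 12.4253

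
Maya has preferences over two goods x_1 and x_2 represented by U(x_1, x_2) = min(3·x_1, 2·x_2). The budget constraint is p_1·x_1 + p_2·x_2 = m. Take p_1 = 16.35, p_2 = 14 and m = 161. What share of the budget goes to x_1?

share on x_1 = 0.4378

With perfect complements, no substitution: consume in ratio x_1:x_2 = 2:3.
Budget: p_1·x_1 + p_2·(3/2)·x_1 = m, so (2·p_1 + 3·p_2)·x_1 = 2·m.
Demand: x_1*(p_1,p_2,m) = 2·m/(2·p_1 + 3·p_2), x_2* = 3·m/(2·p_1 + 3·p_2).
Here 2·16.35 + 3·14 = 74.7, giving x_1* = 4.3106 and x_2* = 6.4659.
Expenditure on x_1: 16.35·4.3106 = 70.4779; share = 0.4378.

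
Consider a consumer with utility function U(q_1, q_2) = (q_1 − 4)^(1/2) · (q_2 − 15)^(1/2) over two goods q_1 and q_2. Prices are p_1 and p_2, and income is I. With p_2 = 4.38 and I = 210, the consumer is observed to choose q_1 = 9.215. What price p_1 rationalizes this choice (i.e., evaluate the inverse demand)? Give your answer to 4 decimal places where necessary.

This is Cobb-Douglas in (q_1−4, q_2−15): tangency gives 0.5·p_2·(q_2−15) = 0.5·p_1·(q_1−4).
Substituting into the budget: q_1* = 4 + 0.5·(I − 4·p_1 − 15·p_2)/p_1, and q_2* = 15 + 0.5·(…)/p_2.
Set q_1* = 9.215 in the demand function and solve for p_1: p_1 = 10.

p_1 = 10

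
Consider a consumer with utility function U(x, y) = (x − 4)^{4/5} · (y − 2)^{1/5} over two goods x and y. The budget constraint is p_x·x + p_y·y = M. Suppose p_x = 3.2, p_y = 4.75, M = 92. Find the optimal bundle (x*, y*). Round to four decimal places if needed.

x* = 21.425, y* = 4.9347

Let x' = x−4, y' = y−2. MRS = 4·y'/x' = p_x/p_y.
After buying the subsistence bundle (4, 2), a share 0.8 of the remaining income goes to x: x* = 4 + 0.8·(M − 4p_x − 2p_y)/p_x.
Discretionary income = 92 − 4·3.2 − 2·4.75 = 69.7; x* = 4 + 0.8·69.7/3.2 = 21.425; y* = 2 + 0.2·69.7/4.75 = 4.9347.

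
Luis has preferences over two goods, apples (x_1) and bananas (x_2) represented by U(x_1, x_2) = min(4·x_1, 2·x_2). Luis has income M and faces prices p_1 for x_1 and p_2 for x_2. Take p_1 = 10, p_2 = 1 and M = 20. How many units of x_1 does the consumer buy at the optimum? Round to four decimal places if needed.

x_1* = 1.6667

With perfect complements, no substitution: consume in ratio x_1:x_2 = 2:4.
Budget: p_1·x_1 + p_2·2·x_1 = M, so (2·p_1 + 4·p_2)·x_1 = 2·M.
Demand: x_1*(p_1,p_2,M) = 2·M/(2·p_1 + 4·p_2), x_2* = 4·M/(2·p_1 + 4·p_2).
Here 2·10 + 4·1 = 24, giving x_1* = 1.6667.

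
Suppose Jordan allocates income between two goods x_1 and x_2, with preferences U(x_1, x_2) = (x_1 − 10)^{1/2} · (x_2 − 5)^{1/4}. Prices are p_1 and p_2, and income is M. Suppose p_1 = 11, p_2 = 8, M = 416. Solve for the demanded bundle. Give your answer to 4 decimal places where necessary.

Let x_1' = x_1−10, x_2' = x_2−5. MRS = 2·x_2'/x_1' = p_1/p_2.
Substituting into the budget: x_1* = 10 + 2/3·(M − 10·p_1 − 5·p_2)/p_1, and x_2* = 5 + 1/3·(…)/p_2.
Discretionary income = 416 − 10·11 − 5·8 = 266; x_1* = 10 + 2/3·266/11 = 26.1212; x_2* = 5 + 1/3·266/8 = 16.0833.

x_1* = 26.1212, x_2* = 16.0833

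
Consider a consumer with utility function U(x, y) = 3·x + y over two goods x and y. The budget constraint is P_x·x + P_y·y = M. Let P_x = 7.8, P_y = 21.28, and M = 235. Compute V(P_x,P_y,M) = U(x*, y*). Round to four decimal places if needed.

V = 90.3846

Linear utility — the consumer picks whichever good has higher MU/price: 3/7.8 = 0.3846 vs 1/21.28 = 0.047.
x gives more utility per dollar, so spend all income on x: x* = M/P_x, y* = 0.
Numerically: x* = 30.1282, y* = 0.
Utility at the optimum: U(30.1282, 0) = 90.3846.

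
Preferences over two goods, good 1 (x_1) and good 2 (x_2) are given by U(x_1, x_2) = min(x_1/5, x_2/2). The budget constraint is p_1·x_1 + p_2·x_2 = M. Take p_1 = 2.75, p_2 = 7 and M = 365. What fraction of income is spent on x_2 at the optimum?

With perfect complements, no substitution: consume in ratio x_1:x_2 = 5:2.
Budget: p_1·x_1 + p_2·(2/5)·x_1 = M, so (5·p_1 + 2·p_2)·x_1 = 5·M.
Demand: x_1*(p_1,p_2,M) = 5·M/(5·p_1 + 2·p_2), x_2* = 2·M/(5·p_1 + 2·p_2).
Here 5·2.75 + 2·7 = 27.75, giving x_1* = 65.7658 and x_2* = 26.3063.
Expenditure on x_2: 7·26.3063 = 184.1441; share = 0.5045.

share on x_2 = 0.5045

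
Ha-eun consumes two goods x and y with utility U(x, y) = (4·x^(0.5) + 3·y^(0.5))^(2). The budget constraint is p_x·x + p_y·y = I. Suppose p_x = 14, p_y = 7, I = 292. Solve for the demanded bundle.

x* = 9.8151, y* = 22.084

From the CES first-order condition, (4/3)·(y/x)^(0.5) = p_x/p_y.
Solve for the ratio: y/x = [(3/4)·p_x/p_y]^(2).
With the ratio pinned down, the budget gives x* = I/(p_x + p_y·(y/x)) and y* = (y/x)·x*.
Numerically y/x = 2.25, so x* = 292/(14 + 7·2.25) = 9.8151 and y* = 2.25·9.8151 = 22.084.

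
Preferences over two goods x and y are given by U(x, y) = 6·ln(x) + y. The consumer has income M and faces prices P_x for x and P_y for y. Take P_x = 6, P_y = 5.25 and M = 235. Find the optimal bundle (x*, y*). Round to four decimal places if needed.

x* = 5.25, y* = 38.7619

Set MRS = P_x/P_y: (6/x)/1 = P_x/P_y.
So x*(P_x,P_y) = 6·P_y/P_x, independent of income; and y* = (M − 6·P_y)/P_y.
At the given prices: x* = 6·5.25/6 = 5.25, and y* = 38.7619.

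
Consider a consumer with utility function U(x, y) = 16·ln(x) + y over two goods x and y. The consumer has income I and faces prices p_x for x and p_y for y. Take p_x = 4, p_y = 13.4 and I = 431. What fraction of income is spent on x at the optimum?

share on x = 0.4974

MU_x = 16/x, MU_y = 1. Tangency: 16/x = p_x/p_y.
So x*(p_x,p_y) = 16·p_y/p_x, independent of income; and y* = (I − 16·p_y)/p_y.
At the given prices: x* = 16·13.4/4 = 53.6, and y* = 16.1642.
Expenditure on x: 4·53.6 = 214.4; share = 0.4974.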